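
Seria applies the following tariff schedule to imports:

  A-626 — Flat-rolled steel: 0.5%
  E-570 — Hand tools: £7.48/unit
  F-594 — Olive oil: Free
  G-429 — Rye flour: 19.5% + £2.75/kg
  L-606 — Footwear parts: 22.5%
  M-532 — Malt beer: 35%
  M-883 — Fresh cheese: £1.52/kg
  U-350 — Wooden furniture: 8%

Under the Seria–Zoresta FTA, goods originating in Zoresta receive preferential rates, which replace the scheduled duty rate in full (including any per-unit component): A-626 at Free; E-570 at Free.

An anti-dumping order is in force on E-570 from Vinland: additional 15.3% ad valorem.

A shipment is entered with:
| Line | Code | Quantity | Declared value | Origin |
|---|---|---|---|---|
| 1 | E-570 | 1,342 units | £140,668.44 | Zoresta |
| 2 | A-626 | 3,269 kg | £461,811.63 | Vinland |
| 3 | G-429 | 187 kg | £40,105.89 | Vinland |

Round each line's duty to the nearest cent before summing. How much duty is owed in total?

£10,643.96

Line 1 (E-570, Zoresta, 1,342 units, £140,668.44):
Base rate for E-570 is £7.48/unit.
Origin Zoresta qualifies under the Seria–Zoresta agreement and E-570 is covered: preferential rate Free applies instead.
The additional-duty order on E-570 targets Vinland, not Zoresta; it does not apply.
Duty = £140,668.44 × 0% = £0.00.
Line 2 (A-626, Vinland, 3,269 kg, £461,811.63):
Base rate for A-626 is 0.5%.
A-626 has an FTA preferential rate, but origin Vinland is not Zoresta; base rate stands.
Duty = £461,811.63 × 0.5% = £2,309.06.
Line 3 (G-429, Vinland, 187 kg, £40,105.89):
Base rate for G-429 is 19.5% + £2.75/kg.
Duty = £40,105.89 × 19.5% + 187 × £2.75 = £8,334.90.
Total = £0.00 + £2,309.06 + £8,334.90 = £10,643.96.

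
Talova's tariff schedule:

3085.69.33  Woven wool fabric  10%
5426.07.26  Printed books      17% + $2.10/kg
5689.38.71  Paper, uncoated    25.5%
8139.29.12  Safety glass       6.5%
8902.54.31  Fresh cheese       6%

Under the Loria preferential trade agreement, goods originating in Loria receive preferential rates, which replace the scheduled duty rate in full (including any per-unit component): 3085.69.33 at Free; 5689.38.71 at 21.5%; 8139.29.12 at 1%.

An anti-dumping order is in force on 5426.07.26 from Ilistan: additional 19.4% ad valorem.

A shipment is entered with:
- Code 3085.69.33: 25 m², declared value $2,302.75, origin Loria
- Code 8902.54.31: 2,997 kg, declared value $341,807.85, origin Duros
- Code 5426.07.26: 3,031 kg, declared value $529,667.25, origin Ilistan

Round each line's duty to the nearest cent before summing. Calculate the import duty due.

Line 1 (3085.69.33, Loria, 25 m², $2,302.75):
Base rate for 3085.69.33 is 10%.
Origin Loria qualifies under the Talova–Loria agreement and 3085.69.33 is covered: preferential rate Free applies instead.
Duty = $2,302.75 × 0% = $0.00.
Line 2 (8902.54.31, Duros, 2,997 kg, $341,807.85):
Base rate for 8902.54.31 is 6%.
Duty = $341,807.85 × 6% = $20,508.47.
Line 3 (5426.07.26, Ilistan, 3,031 kg, $529,667.25):
Base rate for 5426.07.26 is 17% + $2.10/kg.
Additional duty on 5426.07.26 from Ilistan: +19.4%. Applied ad valorem rate: 17% + 19.4% = 36.4%.
Duty = $529,667.25 × 36.4% + 3,031 × $2.10 = $199,163.98.
Total = $0.00 + $20,508.47 + $199,163.98 = $219,672.45.

$219,672.45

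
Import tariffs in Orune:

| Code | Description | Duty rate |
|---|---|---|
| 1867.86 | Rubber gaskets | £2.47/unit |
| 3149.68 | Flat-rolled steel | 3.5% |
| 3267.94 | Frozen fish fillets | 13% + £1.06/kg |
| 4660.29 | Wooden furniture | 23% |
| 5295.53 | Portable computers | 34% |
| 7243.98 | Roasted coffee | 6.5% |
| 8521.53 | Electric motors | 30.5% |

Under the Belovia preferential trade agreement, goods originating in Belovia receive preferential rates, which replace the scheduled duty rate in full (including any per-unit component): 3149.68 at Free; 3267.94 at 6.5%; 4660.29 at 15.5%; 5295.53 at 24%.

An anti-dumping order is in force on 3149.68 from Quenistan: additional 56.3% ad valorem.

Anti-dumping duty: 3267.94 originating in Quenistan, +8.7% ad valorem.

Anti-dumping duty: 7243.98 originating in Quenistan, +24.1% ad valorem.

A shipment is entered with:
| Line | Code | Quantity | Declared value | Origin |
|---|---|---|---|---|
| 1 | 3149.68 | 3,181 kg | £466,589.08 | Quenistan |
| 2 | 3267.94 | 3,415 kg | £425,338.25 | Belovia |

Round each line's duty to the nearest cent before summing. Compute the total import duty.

Line 1 (3149.68, Quenistan, 3,181 kg, £466,589.08):
Base rate for 3149.68 is 3.5%.
3149.68 has an FTA preferential rate, but origin Quenistan is not Belovia; base rate stands.
Additional duty on 3149.68 from Quenistan: +56.3%. Applied ad valorem rate: 3.5% + 56.3% = 59.8%.
Duty = £466,589.08 × 59.8% = £279,020.27.
Line 2 (3267.94, Belovia, 3,415 kg, £425,338.25):
Base rate for 3267.94 is 13% + £1.06/kg.
Origin Belovia qualifies under the Orune–Belovia agreement and 3267.94 is covered: preferential rate 6.5% applies instead.
The additional-duty order on 3267.94 targets Quenistan, not Belovia; it does not apply.
Duty = £425,338.25 × 6.5% = £27,646.99.
Total = £279,020.27 + £27,646.99 = £306,667.26.

£306,667.26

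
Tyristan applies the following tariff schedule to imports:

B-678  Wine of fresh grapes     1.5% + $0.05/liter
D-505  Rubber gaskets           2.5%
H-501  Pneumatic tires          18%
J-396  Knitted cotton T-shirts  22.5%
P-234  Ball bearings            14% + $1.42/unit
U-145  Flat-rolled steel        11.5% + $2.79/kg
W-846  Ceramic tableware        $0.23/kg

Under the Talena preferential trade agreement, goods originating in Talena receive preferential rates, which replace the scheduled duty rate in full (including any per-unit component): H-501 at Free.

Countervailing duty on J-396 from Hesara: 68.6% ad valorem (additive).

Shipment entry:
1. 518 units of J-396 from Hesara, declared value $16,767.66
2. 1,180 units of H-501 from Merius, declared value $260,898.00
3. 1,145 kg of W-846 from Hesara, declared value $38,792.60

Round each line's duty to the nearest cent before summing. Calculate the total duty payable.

Line 1 (J-396, Hesara, 518 units, $16,767.66):
Base rate for J-396 is 22.5%.
Additional duty on J-396 from Hesara: +68.6%. Applied ad valorem rate: 22.5% + 68.6% = 91.1%.
Duty = $16,767.66 × 91.1% = $15,275.34.
Line 2 (H-501, Merius, 1,180 units, $260,898.00):
Base rate for H-501 is 18%.
H-501 has an FTA preferential rate, but origin Merius is not Talena; base rate stands.
Duty = $260,898.00 × 18% = $46,961.64.
Line 3 (W-846, Hesara, 1,145 kg, $38,792.60):
Base rate for W-846 is $0.23/kg.
Duty = 1,145 × $0.23 = $263.35.
Total = $15,275.34 + $46,961.64 + $263.35 = $62,500.33.

$62,500.33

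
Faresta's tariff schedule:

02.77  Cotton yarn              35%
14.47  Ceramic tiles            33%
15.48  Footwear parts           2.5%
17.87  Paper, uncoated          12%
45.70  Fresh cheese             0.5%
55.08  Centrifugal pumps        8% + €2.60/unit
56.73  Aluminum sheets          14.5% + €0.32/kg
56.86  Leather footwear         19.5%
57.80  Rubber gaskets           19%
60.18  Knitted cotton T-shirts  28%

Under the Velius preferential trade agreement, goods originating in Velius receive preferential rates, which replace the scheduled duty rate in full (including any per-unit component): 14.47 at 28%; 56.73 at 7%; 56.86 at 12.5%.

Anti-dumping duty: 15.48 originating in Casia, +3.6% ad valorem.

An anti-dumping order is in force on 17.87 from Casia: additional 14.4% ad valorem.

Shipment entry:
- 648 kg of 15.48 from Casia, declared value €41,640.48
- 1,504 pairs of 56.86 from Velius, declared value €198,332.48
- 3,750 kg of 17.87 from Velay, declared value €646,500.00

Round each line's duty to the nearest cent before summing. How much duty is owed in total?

Line 1 (15.48, Casia, 648 kg, €41,640.48):
Base rate for 15.48 is 2.5%.
Additional duty on 15.48 from Casia: +3.6%. Applied ad valorem rate: 2.5% + 3.6% = 6.1%.
Duty = €41,640.48 × 6.1% = €2,540.07.
Line 2 (56.86, Velius, 1,504 pairs, €198,332.48):
Base rate for 56.86 is 19.5%.
Origin Velius qualifies under the Faresta–Velius agreement and 56.86 is covered: preferential rate 12.5% applies instead.
Duty = €198,332.48 × 12.5% = €24,791.56.
Line 3 (17.87, Velay, 3,750 kg, €646,500.00):
Base rate for 17.87 is 12%.
The additional-duty order on 17.87 targets Casia, not Velay; it does not apply.
Duty = €646,500.00 × 12% = €77,580.00.
Total = €2,540.07 + €24,791.56 + €77,580.00 = €104,911.63.

€104,911.63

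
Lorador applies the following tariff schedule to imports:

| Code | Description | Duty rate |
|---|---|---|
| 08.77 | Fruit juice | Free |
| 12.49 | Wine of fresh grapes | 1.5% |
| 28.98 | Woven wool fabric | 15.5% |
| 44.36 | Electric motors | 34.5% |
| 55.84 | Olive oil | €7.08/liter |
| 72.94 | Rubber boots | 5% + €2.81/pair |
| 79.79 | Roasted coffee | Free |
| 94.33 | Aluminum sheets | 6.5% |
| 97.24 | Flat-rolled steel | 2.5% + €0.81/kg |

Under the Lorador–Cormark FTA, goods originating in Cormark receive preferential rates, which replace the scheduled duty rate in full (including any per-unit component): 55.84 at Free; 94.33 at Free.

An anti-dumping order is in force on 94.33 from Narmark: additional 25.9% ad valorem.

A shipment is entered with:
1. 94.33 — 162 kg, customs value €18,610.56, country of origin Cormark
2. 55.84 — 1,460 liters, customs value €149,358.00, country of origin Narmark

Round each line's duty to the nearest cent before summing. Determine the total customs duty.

€10,336.80

Line 1 (94.33, Cormark, 162 kg, €18,610.56):
Base rate for 94.33 is 6.5%.
Origin Cormark qualifies under the Lorador–Cormark agreement and 94.33 is covered: preferential rate Free applies instead.
The additional-duty order on 94.33 targets Narmark, not Cormark; it does not apply.
Duty = €18,610.56 × 0% = €0.00.
Line 2 (55.84, Narmark, 1,460 liters, €149,358.00):
Base rate for 55.84 is €7.08/liter.
55.84 has an FTA preferential rate, but origin Narmark is not Cormark; base rate stands.
Duty = 1,460 × €7.08 = €10,336.80.
Total = €0.00 + €10,336.80 = €10,336.80.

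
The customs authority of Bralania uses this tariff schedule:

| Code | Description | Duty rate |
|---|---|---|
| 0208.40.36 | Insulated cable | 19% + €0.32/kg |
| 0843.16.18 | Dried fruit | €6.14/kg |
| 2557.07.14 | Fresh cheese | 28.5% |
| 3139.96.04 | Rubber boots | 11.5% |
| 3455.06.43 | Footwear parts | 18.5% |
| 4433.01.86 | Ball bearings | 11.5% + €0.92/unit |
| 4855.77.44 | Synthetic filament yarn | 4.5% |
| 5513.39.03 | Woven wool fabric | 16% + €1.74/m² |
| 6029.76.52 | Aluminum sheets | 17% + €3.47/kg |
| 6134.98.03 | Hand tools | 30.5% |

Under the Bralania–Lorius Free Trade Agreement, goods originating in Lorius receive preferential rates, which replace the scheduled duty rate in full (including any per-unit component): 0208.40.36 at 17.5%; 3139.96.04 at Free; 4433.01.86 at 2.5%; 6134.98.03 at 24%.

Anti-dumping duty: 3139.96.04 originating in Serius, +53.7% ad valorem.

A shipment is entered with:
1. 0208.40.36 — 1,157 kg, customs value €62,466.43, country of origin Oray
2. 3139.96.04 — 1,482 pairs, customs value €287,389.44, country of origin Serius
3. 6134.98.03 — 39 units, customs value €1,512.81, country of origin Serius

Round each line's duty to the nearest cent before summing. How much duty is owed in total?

Line 1 (0208.40.36, Oray, 1,157 kg, €62,466.43):
Base rate for 0208.40.36 is 19% + €0.32/kg.
0208.40.36 has an FTA preferential rate, but origin Oray is not Lorius; base rate stands.
Duty = €62,466.43 × 19% + 1,157 × €0.32 = €12,238.86.
Line 2 (3139.96.04, Serius, 1,482 pairs, €287,389.44):
Base rate for 3139.96.04 is 11.5%.
3139.96.04 has an FTA preferential rate, but origin Serius is not Lorius; base rate stands.
Additional duty on 3139.96.04 from Serius: +53.7%. Applied ad valorem rate: 11.5% + 53.7% = 65.2%.
Duty = €287,389.44 × 65.2% = €187,377.91.
Line 3 (6134.98.03, Serius, 39 units, €1,512.81):
Base rate for 6134.98.03 is 30.5%.
6134.98.03 has an FTA preferential rate, but origin Serius is not Lorius; base rate stands.
Duty = €1,512.81 × 30.5% = €461.41.
Total = €12,238.86 + €187,377.91 + €461.41 = €200,078.18.

€200,078.18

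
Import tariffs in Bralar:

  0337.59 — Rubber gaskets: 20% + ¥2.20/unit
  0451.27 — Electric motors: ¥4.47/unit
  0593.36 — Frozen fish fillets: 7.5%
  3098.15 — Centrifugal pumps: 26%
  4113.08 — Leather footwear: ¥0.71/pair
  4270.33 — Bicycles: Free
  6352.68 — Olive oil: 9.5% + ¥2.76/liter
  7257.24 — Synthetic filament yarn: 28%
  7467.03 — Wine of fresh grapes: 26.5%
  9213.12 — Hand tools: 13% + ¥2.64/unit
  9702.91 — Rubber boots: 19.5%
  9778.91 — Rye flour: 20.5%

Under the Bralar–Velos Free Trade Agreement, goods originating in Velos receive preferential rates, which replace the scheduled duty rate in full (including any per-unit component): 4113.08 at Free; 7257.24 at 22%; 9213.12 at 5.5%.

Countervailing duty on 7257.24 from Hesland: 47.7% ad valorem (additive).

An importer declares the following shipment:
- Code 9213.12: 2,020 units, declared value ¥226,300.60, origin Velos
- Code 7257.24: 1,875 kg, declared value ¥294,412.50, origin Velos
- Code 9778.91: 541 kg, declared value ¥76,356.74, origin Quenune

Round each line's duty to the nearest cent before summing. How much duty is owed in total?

¥92,870.41

Line 1 (9213.12, Velos, 2,020 units, ¥226,300.60):
Base rate for 9213.12 is 13% + ¥2.64/unit.
Origin Velos qualifies under the Bralar–Velos agreement and 9213.12 is covered: preferential rate 5.5% applies instead.
Duty = ¥226,300.60 × 5.5% = ¥12,446.53.
Line 2 (7257.24, Velos, 1,875 kg, ¥294,412.50):
Base rate for 7257.24 is 28%.
Origin Velos qualifies under the Bralar–Velos agreement and 7257.24 is covered: preferential rate 22% applies instead.
The additional-duty order on 7257.24 targets Hesland, not Velos; it does not apply.
Duty = ¥294,412.50 × 22% = ¥64,770.75.
Line 3 (9778.91, Quenune, 541 kg, ¥76,356.74):
Base rate for 9778.91 is 20.5%.
Duty = ¥76,356.74 × 20.5% = ¥15,653.13.
Total = ¥12,446.53 + ¥64,770.75 + ¥15,653.13 = ¥92,870.41.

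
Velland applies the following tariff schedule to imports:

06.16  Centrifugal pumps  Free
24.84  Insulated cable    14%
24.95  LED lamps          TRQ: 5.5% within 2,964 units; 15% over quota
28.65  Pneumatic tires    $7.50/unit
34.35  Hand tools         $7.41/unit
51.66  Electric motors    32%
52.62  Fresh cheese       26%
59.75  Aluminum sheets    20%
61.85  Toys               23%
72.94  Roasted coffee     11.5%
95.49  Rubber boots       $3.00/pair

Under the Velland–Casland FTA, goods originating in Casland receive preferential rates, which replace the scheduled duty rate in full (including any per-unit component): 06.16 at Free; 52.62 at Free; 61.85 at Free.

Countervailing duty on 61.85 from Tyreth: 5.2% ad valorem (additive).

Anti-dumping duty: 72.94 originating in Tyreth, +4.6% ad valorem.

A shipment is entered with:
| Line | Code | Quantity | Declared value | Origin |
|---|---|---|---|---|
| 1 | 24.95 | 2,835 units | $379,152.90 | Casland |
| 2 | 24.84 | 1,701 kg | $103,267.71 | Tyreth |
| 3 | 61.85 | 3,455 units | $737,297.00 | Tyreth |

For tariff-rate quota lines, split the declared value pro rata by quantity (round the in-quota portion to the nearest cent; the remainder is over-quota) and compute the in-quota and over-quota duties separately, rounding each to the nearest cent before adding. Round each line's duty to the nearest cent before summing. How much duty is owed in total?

$243,228.64

Line 1 (24.95, Casland, 2,835 units, $379,152.90):
Code 24.95 is under a tariff-rate quota (threshold 2,964 units). Quantity 2,835 units is within the quota, so the in-quota rate 5.5% applies to the full value.
Duty = $379,152.90 × 5.5% = $20,853.41.
Line 2 (24.84, Tyreth, 1,701 kg, $103,267.71):
Base rate for 24.84 is 14%.
Duty = $103,267.71 × 14% = $14,457.48.
Line 3 (61.85, Tyreth, 3,455 units, $737,297.00):
Base rate for 61.85 is 23%.
61.85 has an FTA preferential rate, but origin Tyreth is not Casland; base rate stands.
Additional duty on 61.85 from Tyreth: +5.2%. Applied ad valorem rate: 23% + 5.2% = 28.2%.
Duty = $737,297.00 × 28.2% = $207,917.75.
Total = $20,853.41 + $14,457.48 + $207,917.75 = $243,228.64.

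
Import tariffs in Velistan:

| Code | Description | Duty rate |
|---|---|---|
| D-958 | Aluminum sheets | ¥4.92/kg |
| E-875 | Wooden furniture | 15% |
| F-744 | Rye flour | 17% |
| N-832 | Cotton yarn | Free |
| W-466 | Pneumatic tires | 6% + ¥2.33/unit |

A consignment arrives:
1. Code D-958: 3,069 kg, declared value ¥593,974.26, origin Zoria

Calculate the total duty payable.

Line 1 (D-958, Zoria, 3,069 kg, ¥593,974.26):
Base rate for D-958 is ¥4.92/kg.
Duty = 3,069 × ¥4.92 = ¥15,099.48.

¥15,099.48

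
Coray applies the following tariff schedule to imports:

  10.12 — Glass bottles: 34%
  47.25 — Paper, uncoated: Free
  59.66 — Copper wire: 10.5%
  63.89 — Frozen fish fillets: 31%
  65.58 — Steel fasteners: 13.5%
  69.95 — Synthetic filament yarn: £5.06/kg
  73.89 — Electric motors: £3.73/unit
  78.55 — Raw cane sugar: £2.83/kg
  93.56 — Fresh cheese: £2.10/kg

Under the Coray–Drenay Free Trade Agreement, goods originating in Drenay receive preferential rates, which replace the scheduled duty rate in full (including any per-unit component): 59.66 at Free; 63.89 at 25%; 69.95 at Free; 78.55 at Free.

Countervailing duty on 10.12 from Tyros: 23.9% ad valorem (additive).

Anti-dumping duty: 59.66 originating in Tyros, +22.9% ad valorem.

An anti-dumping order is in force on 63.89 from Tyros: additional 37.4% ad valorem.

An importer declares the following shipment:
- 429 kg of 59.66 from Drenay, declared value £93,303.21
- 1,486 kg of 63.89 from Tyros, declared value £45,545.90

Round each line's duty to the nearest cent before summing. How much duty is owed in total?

£31,153.40

Line 1 (59.66, Drenay, 429 kg, £93,303.21):
Base rate for 59.66 is 10.5%.
Origin Drenay qualifies under the Coray–Drenay agreement and 59.66 is covered: preferential rate Free applies instead.
The additional-duty order on 59.66 targets Tyros, not Drenay; it does not apply.
Duty = £93,303.21 × 0% = £0.00.
Line 2 (63.89, Tyros, 1,486 kg, £45,545.90):
Base rate for 63.89 is 31%.
63.89 has an FTA preferential rate, but origin Tyros is not Drenay; base rate stands.
Additional duty on 63.89 from Tyros: +37.4%. Applied ad valorem rate: 31% + 37.4% = 68.4%.
Duty = £45,545.90 × 68.4% = £31,153.40.
Total = £0.00 + £31,153.40 = £31,153.40.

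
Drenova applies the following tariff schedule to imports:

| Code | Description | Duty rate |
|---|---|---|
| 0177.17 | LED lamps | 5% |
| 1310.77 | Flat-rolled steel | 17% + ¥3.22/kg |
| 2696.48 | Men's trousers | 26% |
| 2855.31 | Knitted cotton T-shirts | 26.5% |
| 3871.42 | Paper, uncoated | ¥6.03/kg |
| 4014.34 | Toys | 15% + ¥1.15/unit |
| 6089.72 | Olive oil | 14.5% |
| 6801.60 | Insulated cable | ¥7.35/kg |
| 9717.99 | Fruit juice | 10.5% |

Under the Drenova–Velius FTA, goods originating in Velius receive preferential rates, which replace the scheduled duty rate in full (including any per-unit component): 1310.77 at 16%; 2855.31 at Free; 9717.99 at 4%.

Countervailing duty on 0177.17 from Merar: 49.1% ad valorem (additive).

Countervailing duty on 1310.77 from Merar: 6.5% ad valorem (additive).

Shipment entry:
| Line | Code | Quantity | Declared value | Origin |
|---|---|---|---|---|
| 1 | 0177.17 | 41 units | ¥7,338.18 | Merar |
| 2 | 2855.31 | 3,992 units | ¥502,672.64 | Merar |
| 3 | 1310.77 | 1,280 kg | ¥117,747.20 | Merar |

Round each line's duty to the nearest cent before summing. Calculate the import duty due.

¥168,970.40

Line 1 (0177.17, Merar, 41 units, ¥7,338.18):
Base rate for 0177.17 is 5%.
Additional duty on 0177.17 from Merar: +49.1%. Applied ad valorem rate: 5% + 49.1% = 54.1%.
Duty = ¥7,338.18 × 54.1% = ¥3,969.96.
Line 2 (2855.31, Merar, 3,992 units, ¥502,672.64):
Base rate for 2855.31 is 26.5%.
2855.31 has an FTA preferential rate, but origin Merar is not Velius; base rate stands.
Duty = ¥502,672.64 × 26.5% = ¥133,208.25.
Line 3 (1310.77, Merar, 1,280 kg, ¥117,747.20):
Base rate for 1310.77 is 17% + ¥3.22/kg.
1310.77 has an FTA preferential rate, but origin Merar is not Velius; base rate stands.
Additional duty on 1310.77 from Merar: +6.5%. Applied ad valorem rate: 17% + 6.5% = 23.5%.
Duty = ¥117,747.20 × 23.5% + 1,280 × ¥3.22 = ¥31,792.19.
Total = ¥3,969.96 + ¥133,208.25 + ¥31,792.19 = ¥168,970.40.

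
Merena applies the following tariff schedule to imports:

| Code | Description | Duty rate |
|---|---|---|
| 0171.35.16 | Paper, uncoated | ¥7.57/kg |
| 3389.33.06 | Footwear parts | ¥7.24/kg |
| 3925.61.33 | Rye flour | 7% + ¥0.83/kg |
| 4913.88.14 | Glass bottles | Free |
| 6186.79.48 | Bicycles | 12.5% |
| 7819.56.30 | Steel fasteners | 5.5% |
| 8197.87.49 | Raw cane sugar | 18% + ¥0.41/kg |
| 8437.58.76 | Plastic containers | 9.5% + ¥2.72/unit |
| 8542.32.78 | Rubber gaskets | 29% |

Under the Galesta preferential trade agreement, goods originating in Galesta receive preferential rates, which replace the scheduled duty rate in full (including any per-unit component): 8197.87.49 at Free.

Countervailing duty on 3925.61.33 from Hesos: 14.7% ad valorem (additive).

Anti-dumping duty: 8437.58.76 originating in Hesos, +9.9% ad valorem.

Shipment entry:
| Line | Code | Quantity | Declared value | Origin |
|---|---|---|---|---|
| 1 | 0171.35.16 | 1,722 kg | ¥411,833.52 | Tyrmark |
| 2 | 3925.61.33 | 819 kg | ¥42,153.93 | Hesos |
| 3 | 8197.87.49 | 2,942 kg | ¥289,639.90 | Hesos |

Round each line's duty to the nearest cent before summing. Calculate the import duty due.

Line 1 (0171.35.16, Tyrmark, 1,722 kg, ¥411,833.52):
Base rate for 0171.35.16 is ¥7.57/kg.
Duty = 1,722 × ¥7.57 = ¥13,035.54.
Line 2 (3925.61.33, Hesos, 819 kg, ¥42,153.93):
Base rate for 3925.61.33 is 7% + ¥0.83/kg.
Additional duty on 3925.61.33 from Hesos: +14.7%. Applied ad valorem rate: 7% + 14.7% = 21.7%.
Duty = ¥42,153.93 × 21.7% + 819 × ¥0.83 = ¥9,827.17.
Line 3 (8197.87.49, Hesos, 2,942 kg, ¥289,639.90):
Base rate for 8197.87.49 is 18% + ¥0.41/kg.
8197.87.49 has an FTA preferential rate, but origin Hesos is not Galesta; base rate stands.
Duty = ¥289,639.90 × 18% + 2,942 × ¥0.41 = ¥53,341.40.
Total = ¥13,035.54 + ¥9,827.17 + ¥53,341.40 = ¥76,204.11.

¥76,204.11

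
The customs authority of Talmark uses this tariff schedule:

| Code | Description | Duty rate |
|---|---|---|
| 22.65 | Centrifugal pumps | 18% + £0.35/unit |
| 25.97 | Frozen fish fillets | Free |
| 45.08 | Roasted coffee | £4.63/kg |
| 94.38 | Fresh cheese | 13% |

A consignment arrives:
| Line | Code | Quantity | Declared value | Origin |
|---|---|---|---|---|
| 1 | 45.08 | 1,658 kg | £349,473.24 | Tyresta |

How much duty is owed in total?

£7,676.54

Line 1 (45.08, Tyresta, 1,658 kg, £349,473.24):
Base rate for 45.08 is £4.63/kg.
Duty = 1,658 × £4.63 = £7,676.54.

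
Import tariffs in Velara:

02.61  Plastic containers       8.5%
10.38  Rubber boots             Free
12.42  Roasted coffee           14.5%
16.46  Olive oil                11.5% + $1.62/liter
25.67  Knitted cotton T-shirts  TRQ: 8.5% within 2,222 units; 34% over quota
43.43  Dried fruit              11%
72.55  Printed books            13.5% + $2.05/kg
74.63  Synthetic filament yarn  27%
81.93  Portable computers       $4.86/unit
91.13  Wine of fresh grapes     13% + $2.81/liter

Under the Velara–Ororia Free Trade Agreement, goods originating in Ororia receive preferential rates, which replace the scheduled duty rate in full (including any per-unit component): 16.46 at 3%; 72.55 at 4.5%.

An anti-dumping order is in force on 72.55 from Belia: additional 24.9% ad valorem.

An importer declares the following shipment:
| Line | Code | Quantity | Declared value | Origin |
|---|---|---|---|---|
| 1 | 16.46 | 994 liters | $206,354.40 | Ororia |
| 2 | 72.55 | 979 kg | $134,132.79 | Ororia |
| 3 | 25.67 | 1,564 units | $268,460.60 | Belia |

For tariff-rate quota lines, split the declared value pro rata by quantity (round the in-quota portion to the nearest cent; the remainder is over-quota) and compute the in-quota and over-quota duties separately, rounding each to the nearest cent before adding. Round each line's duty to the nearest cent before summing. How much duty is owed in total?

$35,045.76

Line 1 (16.46, Ororia, 994 liters, $206,354.40):
Base rate for 16.46 is 11.5% + $1.62/liter.
Origin Ororia qualifies under the Velara–Ororia agreement and 16.46 is covered: preferential rate 3% applies instead.
Duty = $206,354.40 × 3% = $6,190.63.
Line 2 (72.55, Ororia, 979 kg, $134,132.79):
Base rate for 72.55 is 13.5% + $2.05/kg.
Origin Ororia qualifies under the Velara–Ororia agreement and 72.55 is covered: preferential rate 4.5% applies instead.
The additional-duty order on 72.55 targets Belia, not Ororia; it does not apply.
Duty = $134,132.79 × 4.5% = $6,035.98.
Line 3 (25.67, Belia, 1,564 units, $268,460.60):
Code 25.67 is under a tariff-rate quota (threshold 2,222 units). Quantity 1,564 units is within the quota, so the in-quota rate 8.5% applies to the full value.
Duty = $268,460.60 × 8.5% = $22,819.15.
Total = $6,190.63 + $6,035.98 + $22,819.15 = $35,045.76.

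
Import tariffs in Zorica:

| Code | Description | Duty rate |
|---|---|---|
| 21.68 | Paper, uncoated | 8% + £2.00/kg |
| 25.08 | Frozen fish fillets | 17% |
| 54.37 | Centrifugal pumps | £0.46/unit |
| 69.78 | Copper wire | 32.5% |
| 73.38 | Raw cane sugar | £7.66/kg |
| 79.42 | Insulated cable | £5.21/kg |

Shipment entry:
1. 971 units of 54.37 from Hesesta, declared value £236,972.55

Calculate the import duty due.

Line 1 (54.37, Hesesta, 971 units, £236,972.55):
Base rate for 54.37 is £0.46/unit.
Duty = 971 × £0.46 = £446.66.

£446.66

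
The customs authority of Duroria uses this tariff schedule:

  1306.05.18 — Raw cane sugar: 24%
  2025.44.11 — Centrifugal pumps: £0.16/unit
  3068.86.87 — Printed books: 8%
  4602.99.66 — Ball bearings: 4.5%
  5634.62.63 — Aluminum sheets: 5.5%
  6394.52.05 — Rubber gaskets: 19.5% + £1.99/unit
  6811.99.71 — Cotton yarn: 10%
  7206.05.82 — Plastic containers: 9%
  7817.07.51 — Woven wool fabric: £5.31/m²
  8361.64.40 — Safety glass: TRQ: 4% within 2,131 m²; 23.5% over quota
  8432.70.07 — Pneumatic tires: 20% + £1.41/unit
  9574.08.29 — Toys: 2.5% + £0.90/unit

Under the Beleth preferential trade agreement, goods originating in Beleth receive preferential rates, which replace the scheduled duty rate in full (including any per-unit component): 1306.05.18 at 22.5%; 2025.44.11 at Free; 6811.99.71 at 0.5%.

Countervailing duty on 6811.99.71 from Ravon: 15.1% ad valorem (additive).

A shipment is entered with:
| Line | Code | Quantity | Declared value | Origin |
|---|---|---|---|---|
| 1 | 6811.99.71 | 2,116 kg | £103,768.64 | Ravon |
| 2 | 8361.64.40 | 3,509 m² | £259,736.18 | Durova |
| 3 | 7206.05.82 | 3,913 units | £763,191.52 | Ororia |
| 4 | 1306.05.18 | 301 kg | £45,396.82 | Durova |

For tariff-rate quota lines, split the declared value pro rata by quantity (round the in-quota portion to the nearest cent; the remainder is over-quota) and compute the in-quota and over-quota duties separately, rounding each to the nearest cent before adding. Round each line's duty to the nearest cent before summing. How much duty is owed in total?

Line 1 (6811.99.71, Ravon, 2,116 kg, £103,768.64):
Base rate for 6811.99.71 is 10%.
6811.99.71 has an FTA preferential rate, but origin Ravon is not Beleth; base rate stands.
Additional duty on 6811.99.71 from Ravon: +15.1%. Applied ad valorem rate: 10% + 15.1% = 25.1%.
Duty = £103,768.64 × 25.1% = £26,045.93.
Line 2 (8361.64.40, Durova, 3,509 m², £259,736.18):
Code 8361.64.40 is under a tariff-rate quota (threshold 2,131 m²). In-quota: 2,131 m² at 4%; over-quota: 1,378 m² at 23.5%.
Pro-rata value split: in-quota = £259,736.18 × 2,131/3,509 = £157,736.62; over-quota = £259,736.18 − £157,736.62 = £101,999.56.
In-quota duty = £157,736.62 × 4% = £6,309.46. Over-quota duty = £101,999.56 × 23.5% = £23,969.90.
Line duty = £6,309.46 + £23,969.90 = £30,279.36.
Line 3 (7206.05.82, Ororia, 3,913 units, £763,191.52):
Base rate for 7206.05.82 is 9%.
Duty = £763,191.52 × 9% = £68,687.24.
Line 4 (1306.05.18, Durova, 301 kg, £45,396.82):
Base rate for 1306.05.18 is 24%.
1306.05.18 has an FTA preferential rate, but origin Durova is not Beleth; base rate stands.
Duty = £45,396.82 × 24% = £10,895.24.
Total = £26,045.93 + £30,279.36 + £68,687.24 + £10,895.24 = £135,907.77.

£135,907.77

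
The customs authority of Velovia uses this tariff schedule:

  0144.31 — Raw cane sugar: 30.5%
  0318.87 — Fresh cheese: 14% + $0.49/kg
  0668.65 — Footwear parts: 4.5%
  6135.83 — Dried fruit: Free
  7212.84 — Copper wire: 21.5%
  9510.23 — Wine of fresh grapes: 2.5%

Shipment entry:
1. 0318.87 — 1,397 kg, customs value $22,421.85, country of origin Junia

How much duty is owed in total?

Line 1 (0318.87, Junia, 1,397 kg, $22,421.85):
Base rate for 0318.87 is 14% + $0.49/kg.
Duty = $22,421.85 × 14% + 1,397 × $0.49 = $3,823.59.

$3,823.59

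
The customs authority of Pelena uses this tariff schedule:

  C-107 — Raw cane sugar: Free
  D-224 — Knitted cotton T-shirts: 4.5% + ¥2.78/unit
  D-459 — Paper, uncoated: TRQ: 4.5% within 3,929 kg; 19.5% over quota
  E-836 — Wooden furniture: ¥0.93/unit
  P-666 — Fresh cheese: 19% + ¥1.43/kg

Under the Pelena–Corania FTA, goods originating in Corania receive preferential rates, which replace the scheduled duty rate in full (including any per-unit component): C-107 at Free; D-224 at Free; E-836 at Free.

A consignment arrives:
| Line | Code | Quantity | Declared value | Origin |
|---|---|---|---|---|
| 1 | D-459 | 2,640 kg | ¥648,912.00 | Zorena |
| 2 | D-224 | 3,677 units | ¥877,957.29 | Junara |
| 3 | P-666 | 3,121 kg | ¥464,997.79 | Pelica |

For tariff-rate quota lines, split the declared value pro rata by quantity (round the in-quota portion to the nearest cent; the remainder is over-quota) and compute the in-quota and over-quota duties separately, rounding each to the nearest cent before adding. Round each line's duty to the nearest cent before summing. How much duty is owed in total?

¥171,743.79

Line 1 (D-459, Zorena, 2,640 kg, ¥648,912.00):
Code D-459 is under a tariff-rate quota (threshold 3,929 kg). Quantity 2,640 kg is within the quota, so the in-quota rate 4.5% applies to the full value.
Duty = ¥648,912.00 × 4.5% = ¥29,201.04.
Line 2 (D-224, Junara, 3,677 units, ¥877,957.29):
Base rate for D-224 is 4.5% + ¥2.78/unit.
D-224 has an FTA preferential rate, but origin Junara is not Corania; base rate stands.
Duty = ¥877,957.29 × 4.5% + 3,677 × ¥2.78 = ¥49,730.14.
Line 3 (P-666, Pelica, 3,121 kg, ¥464,997.79):
Base rate for P-666 is 19% + ¥1.43/kg.
Duty = ¥464,997.79 × 19% + 3,121 × ¥1.43 = ¥92,812.61.
Total = ¥29,201.04 + ¥49,730.14 + ¥92,812.61 = ¥171,743.79.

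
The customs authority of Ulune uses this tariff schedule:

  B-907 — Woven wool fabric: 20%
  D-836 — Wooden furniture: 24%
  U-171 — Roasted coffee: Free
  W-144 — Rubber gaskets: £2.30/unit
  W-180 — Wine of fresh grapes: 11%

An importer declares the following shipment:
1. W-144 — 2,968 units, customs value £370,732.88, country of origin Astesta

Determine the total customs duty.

£6,826.40

Line 1 (W-144, Astesta, 2,968 units, £370,732.88):
Base rate for W-144 is £2.30/unit.
Duty = 2,968 × £2.30 = £6,826.40.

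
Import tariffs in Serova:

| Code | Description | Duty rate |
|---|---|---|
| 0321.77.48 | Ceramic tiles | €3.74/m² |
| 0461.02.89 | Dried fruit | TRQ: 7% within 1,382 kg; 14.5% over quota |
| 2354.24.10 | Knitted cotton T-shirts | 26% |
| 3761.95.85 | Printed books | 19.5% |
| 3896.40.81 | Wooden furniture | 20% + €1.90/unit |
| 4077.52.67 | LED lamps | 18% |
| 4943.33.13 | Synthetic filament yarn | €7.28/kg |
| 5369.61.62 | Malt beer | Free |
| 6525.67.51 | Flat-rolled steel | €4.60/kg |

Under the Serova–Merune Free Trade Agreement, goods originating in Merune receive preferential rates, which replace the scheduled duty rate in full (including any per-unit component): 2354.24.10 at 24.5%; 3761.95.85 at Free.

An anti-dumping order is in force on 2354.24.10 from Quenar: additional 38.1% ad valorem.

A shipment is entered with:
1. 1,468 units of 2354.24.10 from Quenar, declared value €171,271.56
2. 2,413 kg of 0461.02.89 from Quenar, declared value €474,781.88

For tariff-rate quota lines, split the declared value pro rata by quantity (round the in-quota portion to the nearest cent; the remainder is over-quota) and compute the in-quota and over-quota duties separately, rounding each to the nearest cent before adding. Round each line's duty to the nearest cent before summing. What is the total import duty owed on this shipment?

€158,234.27

Line 1 (2354.24.10, Quenar, 1,468 units, €171,271.56):
Base rate for 2354.24.10 is 26%.
2354.24.10 has an FTA preferential rate, but origin Quenar is not Merune; base rate stands.
Additional duty on 2354.24.10 from Quenar: +38.1%. Applied ad valorem rate: 26% + 38.1% = 64.1%.
Duty = €171,271.56 × 64.1% = €109,785.07.
Line 2 (0461.02.89, Quenar, 2,413 kg, €474,781.88):
Code 0461.02.89 is under a tariff-rate quota (threshold 1,382 kg). In-quota: 1,382 kg at 7%; over-quota: 1,031 kg at 14.5%.
Pro-rata value split: in-quota = €474,781.88 × 1,382/2,413 = €271,922.32; over-quota = €474,781.88 − €271,922.32 = €202,859.56.
In-quota duty = €271,922.32 × 7% = €19,034.56. Over-quota duty = €202,859.56 × 14.5% = €29,414.64.
Line duty = €19,034.56 + €29,414.64 = €48,449.20.
Total = €109,785.07 + €48,449.20 = €158,234.27.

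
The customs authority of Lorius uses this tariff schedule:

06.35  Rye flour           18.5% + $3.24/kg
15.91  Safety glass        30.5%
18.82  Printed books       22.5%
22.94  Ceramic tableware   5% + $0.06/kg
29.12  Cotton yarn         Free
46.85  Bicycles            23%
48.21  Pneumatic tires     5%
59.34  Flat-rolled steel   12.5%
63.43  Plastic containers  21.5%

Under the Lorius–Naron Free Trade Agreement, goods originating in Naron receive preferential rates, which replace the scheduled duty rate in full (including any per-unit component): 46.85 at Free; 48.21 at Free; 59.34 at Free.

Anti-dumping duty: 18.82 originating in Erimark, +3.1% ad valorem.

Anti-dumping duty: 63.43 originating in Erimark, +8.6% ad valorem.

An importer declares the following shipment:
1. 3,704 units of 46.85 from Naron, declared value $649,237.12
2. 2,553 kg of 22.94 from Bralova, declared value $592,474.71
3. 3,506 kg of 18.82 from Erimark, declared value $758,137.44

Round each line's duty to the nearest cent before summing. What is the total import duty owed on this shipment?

$223,860.10

Line 1 (46.85, Naron, 3,704 units, $649,237.12):
Base rate for 46.85 is 23%.
Origin Naron qualifies under the Lorius–Naron agreement and 46.85 is covered: preferential rate Free applies instead.
Duty = $649,237.12 × 0% = $0.00.
Line 2 (22.94, Bralova, 2,553 kg, $592,474.71):
Base rate for 22.94 is 5% + $0.06/kg.
Duty = $592,474.71 × 5% + 2,553 × $0.06 = $29,776.92.
Line 3 (18.82, Erimark, 3,506 kg, $758,137.44):
Base rate for 18.82 is 22.5%.
Additional duty on 18.82 from Erimark: +3.1%. Applied ad valorem rate: 22.5% + 3.1% = 25.6%.
Duty = $758,137.44 × 25.6% = $194,083.18.
Total = $0.00 + $29,776.92 + $194,083.18 = $223,860.10.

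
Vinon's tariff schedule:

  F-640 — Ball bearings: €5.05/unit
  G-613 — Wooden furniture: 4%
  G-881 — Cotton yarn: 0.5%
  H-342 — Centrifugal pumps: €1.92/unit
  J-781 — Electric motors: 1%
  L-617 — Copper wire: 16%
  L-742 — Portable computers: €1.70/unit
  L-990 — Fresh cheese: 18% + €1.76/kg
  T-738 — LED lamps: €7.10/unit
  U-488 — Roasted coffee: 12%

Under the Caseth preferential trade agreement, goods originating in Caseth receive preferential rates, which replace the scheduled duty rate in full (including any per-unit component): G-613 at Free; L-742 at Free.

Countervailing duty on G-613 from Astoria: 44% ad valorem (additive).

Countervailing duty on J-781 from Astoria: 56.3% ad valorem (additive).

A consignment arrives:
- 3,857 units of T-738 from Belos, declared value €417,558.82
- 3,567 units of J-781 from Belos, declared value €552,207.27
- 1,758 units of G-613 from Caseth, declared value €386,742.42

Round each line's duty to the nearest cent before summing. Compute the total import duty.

€32,906.77

Line 1 (T-738, Belos, 3,857 units, €417,558.82):
Base rate for T-738 is €7.10/unit.
Duty = 3,857 × €7.10 = €27,384.70.
Line 2 (J-781, Belos, 3,567 units, €552,207.27):
Base rate for J-781 is 1%.
The additional-duty order on J-781 targets Astoria, not Belos; it does not apply.
Duty = €552,207.27 × 1% = €5,522.07.
Line 3 (G-613, Caseth, 1,758 units, €386,742.42):
Base rate for G-613 is 4%.
Origin Caseth qualifies under the Vinon–Caseth agreement and G-613 is covered: preferential rate Free applies instead.
The additional-duty order on G-613 targets Astoria, not Caseth; it does not apply.
Duty = €386,742.42 × 0% = €0.00.
Total = €27,384.70 + €5,522.07 + €0.00 = €32,906.77.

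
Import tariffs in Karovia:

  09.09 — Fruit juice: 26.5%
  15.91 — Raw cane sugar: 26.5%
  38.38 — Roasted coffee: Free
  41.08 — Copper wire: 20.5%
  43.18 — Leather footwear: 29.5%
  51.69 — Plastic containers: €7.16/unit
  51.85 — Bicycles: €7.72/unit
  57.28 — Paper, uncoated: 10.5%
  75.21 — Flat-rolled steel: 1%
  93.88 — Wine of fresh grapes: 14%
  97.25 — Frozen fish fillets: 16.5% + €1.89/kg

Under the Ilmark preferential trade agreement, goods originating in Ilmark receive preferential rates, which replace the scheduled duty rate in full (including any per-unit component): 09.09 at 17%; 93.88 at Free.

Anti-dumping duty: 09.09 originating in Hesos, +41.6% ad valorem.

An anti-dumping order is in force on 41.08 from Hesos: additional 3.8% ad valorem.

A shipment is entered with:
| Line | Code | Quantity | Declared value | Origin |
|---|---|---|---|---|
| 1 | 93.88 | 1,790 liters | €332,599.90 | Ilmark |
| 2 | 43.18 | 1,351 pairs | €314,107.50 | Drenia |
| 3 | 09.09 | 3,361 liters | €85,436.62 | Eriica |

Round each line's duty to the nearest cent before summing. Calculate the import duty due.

Line 1 (93.88, Ilmark, 1,790 liters, €332,599.90):
Base rate for 93.88 is 14%.
Origin Ilmark qualifies under the Karovia–Ilmark agreement and 93.88 is covered: preferential rate Free applies instead.
Duty = €332,599.90 × 0% = €0.00.
Line 2 (43.18, Drenia, 1,351 pairs, €314,107.50):
Base rate for 43.18 is 29.5%.
Duty = €314,107.50 × 29.5% = €92,661.71.
Line 3 (09.09, Eriica, 3,361 liters, €85,436.62):
Base rate for 09.09 is 26.5%.
09.09 has an FTA preferential rate, but origin Eriica is not Ilmark; base rate stands.
The additional-duty order on 09.09 targets Hesos, not Eriica; it does not apply.
Duty = €85,436.62 × 26.5% = €22,640.70.
Total = €0.00 + €92,661.71 + €22,640.70 = €115,302.41.

€115,302.41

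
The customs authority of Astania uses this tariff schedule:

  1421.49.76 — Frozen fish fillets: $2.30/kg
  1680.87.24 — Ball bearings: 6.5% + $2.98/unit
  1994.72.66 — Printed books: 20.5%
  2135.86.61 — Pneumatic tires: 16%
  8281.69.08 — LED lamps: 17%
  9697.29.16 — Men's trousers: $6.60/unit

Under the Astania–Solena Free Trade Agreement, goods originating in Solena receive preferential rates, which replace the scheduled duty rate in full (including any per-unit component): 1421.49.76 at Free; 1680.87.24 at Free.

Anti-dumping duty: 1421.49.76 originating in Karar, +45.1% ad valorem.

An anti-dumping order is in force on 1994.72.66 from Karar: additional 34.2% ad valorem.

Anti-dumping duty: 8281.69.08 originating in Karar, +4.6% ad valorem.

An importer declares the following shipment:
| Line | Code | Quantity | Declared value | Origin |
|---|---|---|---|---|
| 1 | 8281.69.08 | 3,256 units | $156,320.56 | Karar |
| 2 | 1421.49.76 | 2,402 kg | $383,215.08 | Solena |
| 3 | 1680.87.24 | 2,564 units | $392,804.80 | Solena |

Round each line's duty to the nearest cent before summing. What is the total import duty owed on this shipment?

$33,765.24

Line 1 (8281.69.08, Karar, 3,256 units, $156,320.56):
Base rate for 8281.69.08 is 17%.
Additional duty on 8281.69.08 from Karar: +4.6%. Applied ad valorem rate: 17% + 4.6% = 21.6%.
Duty = $156,320.56 × 21.6% = $33,765.24.
Line 2 (1421.49.76, Solena, 2,402 kg, $383,215.08):
Base rate for 1421.49.76 is $2.30/kg.
Origin Solena qualifies under the Astania–Solena agreement and 1421.49.76 is covered: preferential rate Free applies instead.
The additional-duty order on 1421.49.76 targets Karar, not Solena; it does not apply.
Duty = $383,215.08 × 0% = $0.00.
Line 3 (1680.87.24, Solena, 2,564 units, $392,804.80):
Base rate for 1680.87.24 is 6.5% + $2.98/unit.
Origin Solena qualifies under the Astania–Solena agreement and 1680.87.24 is covered: preferential rate Free applies instead.
Duty = $392,804.80 × 0% = $0.00.
Total = $33,765.24 + $0.00 + $0.00 = $33,765.24.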